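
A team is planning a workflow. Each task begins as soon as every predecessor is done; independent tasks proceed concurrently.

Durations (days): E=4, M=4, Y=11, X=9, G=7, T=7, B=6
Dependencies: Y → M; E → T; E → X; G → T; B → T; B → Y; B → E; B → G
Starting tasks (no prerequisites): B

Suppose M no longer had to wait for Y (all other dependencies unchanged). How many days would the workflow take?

20

Original critical path: B→Y→M = 6+11+4 = 21 ⇒ 21 days.
Without Y→M, M's earliest start moves from 17 to 0.
New critical path: B→G→T = 6+7+7 = 20 ⇒ 20 days.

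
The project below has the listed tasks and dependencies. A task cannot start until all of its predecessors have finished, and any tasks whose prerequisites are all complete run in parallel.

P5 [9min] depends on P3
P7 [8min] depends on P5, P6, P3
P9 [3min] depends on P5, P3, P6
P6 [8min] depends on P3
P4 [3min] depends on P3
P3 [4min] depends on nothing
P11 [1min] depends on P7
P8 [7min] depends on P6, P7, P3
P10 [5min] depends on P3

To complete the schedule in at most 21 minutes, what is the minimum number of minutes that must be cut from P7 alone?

Current finish: 28 minutes; target: 21.
P7 is on every critical path, so each minute cut from P7 cuts the finish by one (this holds down to a finish of 21).
Need 28 − 21 = 7 minutes off P7 → P7 becomes 1 minute, finish becomes 21.

7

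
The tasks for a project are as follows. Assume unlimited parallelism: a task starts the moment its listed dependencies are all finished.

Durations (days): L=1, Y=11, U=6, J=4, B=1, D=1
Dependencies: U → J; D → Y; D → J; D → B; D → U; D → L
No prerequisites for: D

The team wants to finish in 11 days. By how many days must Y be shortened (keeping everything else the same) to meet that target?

1

Current finish: 12 days; target: 11.
Y is on every critical path, so each day cut from Y cuts the finish by one (this holds down to a finish of 11).
Need 12 − 11 = 1 day off Y → Y becomes 10 days, finish becomes 11.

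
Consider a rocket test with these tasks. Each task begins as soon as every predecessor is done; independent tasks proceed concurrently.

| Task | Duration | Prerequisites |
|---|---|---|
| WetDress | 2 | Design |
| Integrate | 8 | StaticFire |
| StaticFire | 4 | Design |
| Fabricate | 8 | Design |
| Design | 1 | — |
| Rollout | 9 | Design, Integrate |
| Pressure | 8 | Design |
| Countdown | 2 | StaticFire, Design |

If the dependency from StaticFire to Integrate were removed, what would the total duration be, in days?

Before: longest chain Design→StaticFire→Integrate→Rollout = 1+4+8+9 = 22, finish 22.
Without StaticFire→Integrate, Integrate's earliest start moves from 5 to 0.
The longest chain is now Integrate→Rollout = 8+9 = 17, so the schedule takes 17 days.

17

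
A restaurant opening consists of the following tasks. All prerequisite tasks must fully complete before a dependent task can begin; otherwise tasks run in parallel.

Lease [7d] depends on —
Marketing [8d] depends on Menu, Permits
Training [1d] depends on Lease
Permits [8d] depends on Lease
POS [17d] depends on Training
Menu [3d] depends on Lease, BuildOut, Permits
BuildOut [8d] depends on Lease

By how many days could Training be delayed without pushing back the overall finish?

1

Lease→Permits→Menu→Marketing = 7+8+3+8 = 26 sets the makespan at 26 days.
Longest path through Training: 25 days (earliest finish 8, latest finish 9).
Float = 26 − 25 = 1.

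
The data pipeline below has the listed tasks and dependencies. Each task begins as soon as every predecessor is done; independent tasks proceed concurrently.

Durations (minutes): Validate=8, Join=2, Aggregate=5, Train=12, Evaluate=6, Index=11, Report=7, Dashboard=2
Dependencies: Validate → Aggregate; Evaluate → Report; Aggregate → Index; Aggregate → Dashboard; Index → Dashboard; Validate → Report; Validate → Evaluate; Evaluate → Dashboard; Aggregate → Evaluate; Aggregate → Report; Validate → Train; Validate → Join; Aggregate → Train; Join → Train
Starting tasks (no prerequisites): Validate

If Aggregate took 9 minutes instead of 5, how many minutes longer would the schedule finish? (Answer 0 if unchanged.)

The binding path is Validate→Aggregate→Evaluate→Report = 8+5+6+7 = 26; finish at 26 minutes.
Aggregate is on the critical path; changing it to 9 makes that path 30 minutes.
No other chain overtakes it, so the finish is 30 minutes.
Change in finish: 30 − 26 = +4 minutes.

4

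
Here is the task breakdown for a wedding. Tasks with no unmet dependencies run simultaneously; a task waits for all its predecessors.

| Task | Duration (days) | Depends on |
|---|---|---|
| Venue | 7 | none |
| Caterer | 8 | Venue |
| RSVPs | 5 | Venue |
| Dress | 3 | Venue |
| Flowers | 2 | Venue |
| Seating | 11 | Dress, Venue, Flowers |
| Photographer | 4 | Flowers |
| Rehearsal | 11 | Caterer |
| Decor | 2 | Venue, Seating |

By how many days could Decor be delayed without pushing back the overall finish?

3

The longest chain is Venue→Caterer→Rehearsal = 7+8+11 = 26; overall finish 26 days.
Decor finishes as early as 23 and must finish by 26.
So Decor can slip 26 − 23 = 3 days.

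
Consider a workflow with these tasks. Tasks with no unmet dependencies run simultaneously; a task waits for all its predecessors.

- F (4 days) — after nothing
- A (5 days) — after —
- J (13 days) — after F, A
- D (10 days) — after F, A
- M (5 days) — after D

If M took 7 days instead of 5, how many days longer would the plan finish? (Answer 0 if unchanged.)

2

The binding path is A→D→M = 5+10+5 = 20; finish at 20 days.
Since M is critical, the +2 change carries straight to that chain (now 22 days).
The critical path is still A→D→M; finish is now 22 days.
Change in finish: 22 − 20 = +2 days.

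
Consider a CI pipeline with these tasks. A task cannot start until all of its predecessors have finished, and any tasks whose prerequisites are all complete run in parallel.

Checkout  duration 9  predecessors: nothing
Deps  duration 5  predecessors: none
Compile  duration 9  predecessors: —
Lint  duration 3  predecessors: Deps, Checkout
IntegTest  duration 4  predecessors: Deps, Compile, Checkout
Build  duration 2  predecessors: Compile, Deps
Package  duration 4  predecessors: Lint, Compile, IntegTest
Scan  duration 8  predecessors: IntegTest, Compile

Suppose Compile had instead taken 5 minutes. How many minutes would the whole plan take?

21

As given, the longest chain is Compile→IntegTest→Scan = 9+4+8 = 21, so the finish is 21 minutes.
Since Compile is critical, the -4 change carries straight to that chain (now 17 minutes).
The binding chain switches to Checkout→IntegTest→Scan = 9+4+8 = 21; finish 21 minutes.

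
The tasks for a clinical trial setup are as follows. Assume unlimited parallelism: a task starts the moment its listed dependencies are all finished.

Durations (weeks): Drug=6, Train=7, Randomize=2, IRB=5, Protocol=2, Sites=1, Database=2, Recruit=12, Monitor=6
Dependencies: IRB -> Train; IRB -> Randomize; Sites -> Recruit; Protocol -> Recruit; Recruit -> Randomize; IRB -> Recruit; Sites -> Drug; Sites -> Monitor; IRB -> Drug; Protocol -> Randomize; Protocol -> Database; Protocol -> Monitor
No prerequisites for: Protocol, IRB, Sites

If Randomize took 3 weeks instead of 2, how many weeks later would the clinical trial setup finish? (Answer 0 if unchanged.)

1

Actual critical path: IRB→Recruit→Randomize = 5+12+2 = 19 ⇒ 19 weeks.
Randomize is on the critical path; changing it to 3 makes that path 20 weeks.
That remains the longest chain; total 20 weeks.
Change in finish: 20 − 19 = +1 weeks.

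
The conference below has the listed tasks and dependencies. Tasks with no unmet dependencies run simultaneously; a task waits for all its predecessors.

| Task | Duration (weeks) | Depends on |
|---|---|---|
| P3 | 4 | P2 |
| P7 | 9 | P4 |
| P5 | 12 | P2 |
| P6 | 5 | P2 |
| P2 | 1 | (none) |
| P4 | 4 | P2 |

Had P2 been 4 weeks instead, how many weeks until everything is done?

Baseline: P2→P4→P7 = 1+4+9 = 14 → 14 weeks.
Since P2 is critical, the +3 change carries straight to that chain (now 17 weeks).
The critical path is still P2→P4→P7; finish is now 17 weeks.

17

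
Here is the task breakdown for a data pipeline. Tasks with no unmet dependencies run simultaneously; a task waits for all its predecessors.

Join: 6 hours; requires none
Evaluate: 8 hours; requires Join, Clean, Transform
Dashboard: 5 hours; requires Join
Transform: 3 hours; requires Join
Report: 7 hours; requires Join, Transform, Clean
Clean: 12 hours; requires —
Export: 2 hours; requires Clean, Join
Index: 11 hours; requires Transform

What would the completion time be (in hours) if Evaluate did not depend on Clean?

Original critical path: Clean→Evaluate = 12+8 = 20 ⇒ 20 hours.
Without Clean→Evaluate, Evaluate's earliest start moves from 12 to 9.
The longest chain is now Join→Transform→Index = 6+3+11 = 20, so the data pipeline takes 20 hours.

20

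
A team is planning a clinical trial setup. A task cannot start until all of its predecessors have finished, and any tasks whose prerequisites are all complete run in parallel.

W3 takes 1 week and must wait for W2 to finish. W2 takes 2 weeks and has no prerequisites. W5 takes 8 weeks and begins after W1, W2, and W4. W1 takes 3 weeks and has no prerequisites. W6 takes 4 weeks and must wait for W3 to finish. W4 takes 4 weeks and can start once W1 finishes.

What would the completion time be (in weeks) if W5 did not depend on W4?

With the dependency in place, W1→W4→W5 = 3+4+8 = 15 sets the finish at 15 weeks.
Without W4→W5, W5's earliest start moves from 7 to 3.
New critical path: W1→W5 = 3+8 = 11 ⇒ 11 weeks.

11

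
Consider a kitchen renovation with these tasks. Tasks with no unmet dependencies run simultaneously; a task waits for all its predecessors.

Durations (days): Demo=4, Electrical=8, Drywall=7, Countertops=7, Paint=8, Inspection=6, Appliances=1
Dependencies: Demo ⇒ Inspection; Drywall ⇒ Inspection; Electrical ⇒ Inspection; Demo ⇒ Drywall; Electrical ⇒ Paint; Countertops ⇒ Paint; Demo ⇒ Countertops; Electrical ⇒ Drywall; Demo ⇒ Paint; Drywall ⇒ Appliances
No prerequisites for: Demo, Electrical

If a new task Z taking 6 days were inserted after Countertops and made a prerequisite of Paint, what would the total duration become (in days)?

Originally the kitchen renovation takes 21 days.
With Z inserted, Paint now waits for max(Countertops, Electrical, Demo, Z).
New critical path: Demo→Countertops→Z→Paint = 4+7+6+8 = 25 ⇒ 25 days.

25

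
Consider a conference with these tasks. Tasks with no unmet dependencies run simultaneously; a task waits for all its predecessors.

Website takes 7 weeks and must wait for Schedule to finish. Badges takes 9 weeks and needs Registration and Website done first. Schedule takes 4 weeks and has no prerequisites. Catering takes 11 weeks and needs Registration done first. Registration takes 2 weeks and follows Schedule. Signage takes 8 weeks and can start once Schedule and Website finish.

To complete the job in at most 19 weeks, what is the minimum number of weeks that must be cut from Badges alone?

1

Current finish: 20 weeks; target: 19.
Badges is on every critical path, so each week cut from Badges cuts the finish by one (this holds down to a finish of 19).
Need 20 − 19 = 1 week off Badges → Badges becomes 8 weeks, finish becomes 19.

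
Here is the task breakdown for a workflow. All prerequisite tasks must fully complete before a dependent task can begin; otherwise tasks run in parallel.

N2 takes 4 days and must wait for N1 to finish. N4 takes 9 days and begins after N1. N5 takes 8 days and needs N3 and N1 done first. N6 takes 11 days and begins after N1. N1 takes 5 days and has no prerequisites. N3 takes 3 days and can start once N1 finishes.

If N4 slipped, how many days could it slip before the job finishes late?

N1→N3→N5 = 5+3+8 = 16 sets the makespan at 16 days.
N4 finishes as early as 14 and must finish by 16.
Slack of N4 = 7 − 5 = 2 days.

2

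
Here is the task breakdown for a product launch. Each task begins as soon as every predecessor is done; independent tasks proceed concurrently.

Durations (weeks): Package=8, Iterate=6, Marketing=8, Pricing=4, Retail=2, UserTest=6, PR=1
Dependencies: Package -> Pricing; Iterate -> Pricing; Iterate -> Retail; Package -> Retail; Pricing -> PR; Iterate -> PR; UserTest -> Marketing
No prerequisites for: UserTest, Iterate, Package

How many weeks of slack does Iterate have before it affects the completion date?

3

UserTest→Marketing = 6+8 = 14 sets the makespan at 14 weeks.
Iterate finishes as early as 6 and must finish by 9.
Slack of Iterate = 3 − 0 = 3 weeks.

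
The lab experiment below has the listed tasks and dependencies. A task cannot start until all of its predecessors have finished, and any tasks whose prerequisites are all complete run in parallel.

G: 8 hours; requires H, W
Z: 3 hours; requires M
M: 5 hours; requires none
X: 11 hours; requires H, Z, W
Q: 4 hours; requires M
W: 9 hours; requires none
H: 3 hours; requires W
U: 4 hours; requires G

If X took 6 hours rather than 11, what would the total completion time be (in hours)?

The binding path is W→H→G→U = 9+3+8+4 = 24; finish at 24 hours.
The longest path through X is only 23 hours, so X has float 1.
No other chain overtakes it, so the finish is 24 hours.

24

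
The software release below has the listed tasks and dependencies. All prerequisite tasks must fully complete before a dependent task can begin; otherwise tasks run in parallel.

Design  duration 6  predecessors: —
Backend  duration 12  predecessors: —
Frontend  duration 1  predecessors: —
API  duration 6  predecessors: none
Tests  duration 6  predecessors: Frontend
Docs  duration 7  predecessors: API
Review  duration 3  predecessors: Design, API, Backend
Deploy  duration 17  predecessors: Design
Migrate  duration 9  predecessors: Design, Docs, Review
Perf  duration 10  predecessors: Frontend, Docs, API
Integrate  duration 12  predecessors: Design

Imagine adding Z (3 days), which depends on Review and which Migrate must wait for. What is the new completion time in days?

Originally the plan takes 24 days.
With Z inserted, Migrate now waits for max(Design, Docs, Review, Z).
New critical path: Backend→Review→Z→Migrate = 12+3+3+9 = 27 ⇒ 27 days.

27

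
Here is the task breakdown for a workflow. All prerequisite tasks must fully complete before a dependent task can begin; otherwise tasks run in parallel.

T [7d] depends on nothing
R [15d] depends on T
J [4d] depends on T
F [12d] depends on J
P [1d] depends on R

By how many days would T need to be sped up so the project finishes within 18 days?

5

Current finish: 23 days; target: 18.
T is on every critical path, so each day cut from T cuts the finish by one (this holds down to a finish of 17).
Need 23 − 18 = 5 days off T → T becomes 2 days, finish becomes 18.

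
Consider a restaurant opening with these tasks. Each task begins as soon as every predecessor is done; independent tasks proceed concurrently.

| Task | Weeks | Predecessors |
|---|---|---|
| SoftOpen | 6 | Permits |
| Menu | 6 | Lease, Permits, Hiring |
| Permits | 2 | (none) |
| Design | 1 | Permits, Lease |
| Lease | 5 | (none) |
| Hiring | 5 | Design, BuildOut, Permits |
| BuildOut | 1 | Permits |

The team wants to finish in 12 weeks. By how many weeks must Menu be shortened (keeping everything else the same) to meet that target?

5

Current finish: 17 weeks; target: 12.
Menu is on every critical path, so each week cut from Menu cuts the finish by one (this holds down to a finish of 12).
Need 17 − 12 = 5 weeks off Menu → Menu becomes 1 week, finish becomes 12.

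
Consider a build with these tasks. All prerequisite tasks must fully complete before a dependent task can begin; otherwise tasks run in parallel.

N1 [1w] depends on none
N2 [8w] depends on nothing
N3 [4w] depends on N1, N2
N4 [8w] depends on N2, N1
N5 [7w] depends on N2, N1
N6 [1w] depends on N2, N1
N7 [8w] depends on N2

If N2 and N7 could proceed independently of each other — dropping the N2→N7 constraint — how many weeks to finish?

Before: longest chain N2→N4 = 8+8 = 16, finish 16.
Without N2→N7, N7's earliest start moves from 8 to 0.
The longest chain is now N2→N4 = 8+8 = 16, so the schedule takes 16 weeks.

16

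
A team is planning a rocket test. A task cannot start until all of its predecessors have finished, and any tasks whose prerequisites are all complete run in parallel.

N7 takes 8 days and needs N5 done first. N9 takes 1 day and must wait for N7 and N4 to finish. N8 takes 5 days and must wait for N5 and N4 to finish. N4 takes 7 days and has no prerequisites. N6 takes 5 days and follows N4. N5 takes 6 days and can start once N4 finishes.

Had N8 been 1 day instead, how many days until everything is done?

22

As given, the longest chain is N4→N5→N7→N9 = 7+6+8+1 = 22, so the finish is 22 days.
N8 is off the critical path — its longest chain is 18 days, giving 4 of slack.
No other chain overtakes it, so the finish is 22 days.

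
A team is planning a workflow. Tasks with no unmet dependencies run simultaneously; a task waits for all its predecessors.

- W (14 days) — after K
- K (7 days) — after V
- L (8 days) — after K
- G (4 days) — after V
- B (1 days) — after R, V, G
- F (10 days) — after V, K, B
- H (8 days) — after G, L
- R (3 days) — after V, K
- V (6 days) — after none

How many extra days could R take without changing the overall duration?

V→K→L→H = 6+7+8+8 = 29 sets the makespan at 29 days.
The longest chain containing R totals 27 days.
Slack of R = 15 − 13 = 2 days.

2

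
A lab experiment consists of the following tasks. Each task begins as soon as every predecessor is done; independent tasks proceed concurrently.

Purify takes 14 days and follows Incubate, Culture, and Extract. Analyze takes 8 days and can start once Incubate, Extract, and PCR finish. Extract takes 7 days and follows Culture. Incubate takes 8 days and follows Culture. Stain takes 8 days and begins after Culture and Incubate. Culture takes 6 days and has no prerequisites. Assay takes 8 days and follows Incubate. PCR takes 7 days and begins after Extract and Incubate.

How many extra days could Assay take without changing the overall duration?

Culture→Incubate→PCR→Analyze = 6+8+7+8 = 29 sets the makespan at 29 days.
The longest chain containing Assay totals 22 days.
Float = 29 − 22 = 7.

7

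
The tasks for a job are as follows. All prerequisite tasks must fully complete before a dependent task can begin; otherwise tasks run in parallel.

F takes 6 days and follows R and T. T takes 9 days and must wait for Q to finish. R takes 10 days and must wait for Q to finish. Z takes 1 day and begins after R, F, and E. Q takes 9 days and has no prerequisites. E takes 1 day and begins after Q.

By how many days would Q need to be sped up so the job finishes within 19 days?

7

Current finish: 26 days; target: 19.
Q is on every critical path, so each day cut from Q cuts the finish by one (this holds down to a finish of 18).
Need 26 − 19 = 7 days off Q → Q becomes 2 days, finish becomes 19.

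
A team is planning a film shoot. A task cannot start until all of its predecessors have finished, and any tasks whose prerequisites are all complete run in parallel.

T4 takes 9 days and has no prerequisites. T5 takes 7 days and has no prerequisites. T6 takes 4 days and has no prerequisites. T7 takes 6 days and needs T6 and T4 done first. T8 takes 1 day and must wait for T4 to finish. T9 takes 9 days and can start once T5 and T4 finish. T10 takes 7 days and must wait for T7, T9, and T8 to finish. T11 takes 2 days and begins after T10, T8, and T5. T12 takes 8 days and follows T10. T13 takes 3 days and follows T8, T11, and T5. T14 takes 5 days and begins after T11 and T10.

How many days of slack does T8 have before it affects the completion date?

Critical path: T4→T9→T10→T12 = 9+9+7+8 = 33, so the finish is 33 days.
T8 finishes as early as 10 and must finish by 18.
Float = 33 − 25 = 8.

8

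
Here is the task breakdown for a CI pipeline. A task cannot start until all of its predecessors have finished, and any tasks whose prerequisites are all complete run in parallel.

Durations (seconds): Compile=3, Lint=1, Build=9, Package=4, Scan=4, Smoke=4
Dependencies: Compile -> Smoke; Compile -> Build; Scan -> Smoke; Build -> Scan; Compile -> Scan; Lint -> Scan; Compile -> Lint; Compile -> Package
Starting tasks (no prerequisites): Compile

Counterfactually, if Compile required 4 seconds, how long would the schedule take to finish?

Critical path before the change: Compile→Build→Scan→Smoke = 3+9+4+4 = 20 giving 20 seconds.
Since Compile is critical, the +1 change carries straight to that chain (now 21 seconds).
The critical path is still Compile→Build→Scan→Smoke; finish is now 21 seconds.

21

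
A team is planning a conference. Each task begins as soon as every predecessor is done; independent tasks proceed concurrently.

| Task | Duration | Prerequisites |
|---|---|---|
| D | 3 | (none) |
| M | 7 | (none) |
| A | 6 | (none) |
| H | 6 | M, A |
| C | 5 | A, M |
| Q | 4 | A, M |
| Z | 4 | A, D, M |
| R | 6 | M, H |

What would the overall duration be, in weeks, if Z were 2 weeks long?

19

The binding path is M→H→R = 7+6+6 = 19; finish at 19 weeks.
The longest path through Z is only 11 weeks, so Z has float 8.
The critical path is still M→H→R; finish is now 19 weeks.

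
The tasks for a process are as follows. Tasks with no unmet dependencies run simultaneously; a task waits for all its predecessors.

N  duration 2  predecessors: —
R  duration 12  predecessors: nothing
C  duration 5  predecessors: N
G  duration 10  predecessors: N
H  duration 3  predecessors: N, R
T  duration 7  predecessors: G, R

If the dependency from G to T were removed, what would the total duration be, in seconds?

19

Before: longest chain N→G→T = 2+10+7 = 19, finish 19.
Dropping G→T doesn't change T's earliest start (12); another predecessor still binds.
After: R→T = 12+7 = 19 → 19 seconds.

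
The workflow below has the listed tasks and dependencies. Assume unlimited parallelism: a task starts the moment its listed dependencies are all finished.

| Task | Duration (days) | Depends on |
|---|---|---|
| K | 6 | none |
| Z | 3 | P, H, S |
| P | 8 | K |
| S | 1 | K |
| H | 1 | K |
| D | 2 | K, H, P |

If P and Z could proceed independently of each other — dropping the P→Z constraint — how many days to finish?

16

Original critical path: K→P→Z = 6+8+3 = 17 ⇒ 17 days.
Without P→Z, Z's earliest start moves from 14 to 7.
New critical path: K→P→D = 6+8+2 = 16 ⇒ 16 days.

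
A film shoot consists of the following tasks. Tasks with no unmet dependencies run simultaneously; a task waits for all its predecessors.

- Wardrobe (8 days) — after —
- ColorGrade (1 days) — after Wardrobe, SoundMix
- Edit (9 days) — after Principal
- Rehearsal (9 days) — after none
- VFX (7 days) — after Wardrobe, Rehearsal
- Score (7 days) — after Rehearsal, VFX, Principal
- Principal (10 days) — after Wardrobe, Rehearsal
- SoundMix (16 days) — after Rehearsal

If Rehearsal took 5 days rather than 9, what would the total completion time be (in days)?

Baseline: Rehearsal→Principal→Edit = 9+10+9 = 28 → 28 days.
Rehearsal is on the critical path; changing it to 5 makes that path 24 days.
The binding chain switches to Wardrobe→Principal→Edit = 8+10+9 = 27; finish 27 days.

27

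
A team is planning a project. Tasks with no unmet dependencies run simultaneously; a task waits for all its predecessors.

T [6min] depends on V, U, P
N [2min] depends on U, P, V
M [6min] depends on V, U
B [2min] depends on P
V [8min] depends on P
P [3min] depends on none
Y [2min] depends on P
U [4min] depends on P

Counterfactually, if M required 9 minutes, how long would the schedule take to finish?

Actual critical path: P→V→M = 3+8+6 = 17 ⇒ 17 minutes.
M is on the critical path; changing it to 9 makes that path 20 minutes.
That remains the longest chain; total 20 minutes.

20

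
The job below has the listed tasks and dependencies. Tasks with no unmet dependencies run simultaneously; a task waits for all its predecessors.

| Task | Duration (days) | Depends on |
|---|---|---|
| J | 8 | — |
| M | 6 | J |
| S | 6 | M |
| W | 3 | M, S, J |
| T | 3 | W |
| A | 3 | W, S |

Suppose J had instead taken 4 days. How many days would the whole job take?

22

As given, the longest chain is J→M→S→W→T = 8+6+6+3+3 = 26, so the finish is 26 days.
J is on the critical path; changing it to 4 makes that path 22 days.
That remains the longest chain; total 22 days.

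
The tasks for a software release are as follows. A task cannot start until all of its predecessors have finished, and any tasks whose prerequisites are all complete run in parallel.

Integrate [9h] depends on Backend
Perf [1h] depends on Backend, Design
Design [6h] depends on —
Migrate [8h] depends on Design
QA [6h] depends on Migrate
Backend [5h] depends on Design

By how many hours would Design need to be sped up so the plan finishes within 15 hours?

Current finish: 20 hours; target: 15.
Design is on every critical path, so each hour cut from Design cuts the finish by one (this holds down to a finish of 15).
Need 20 − 15 = 5 hours off Design → Design becomes 1 hour, finish becomes 15.

5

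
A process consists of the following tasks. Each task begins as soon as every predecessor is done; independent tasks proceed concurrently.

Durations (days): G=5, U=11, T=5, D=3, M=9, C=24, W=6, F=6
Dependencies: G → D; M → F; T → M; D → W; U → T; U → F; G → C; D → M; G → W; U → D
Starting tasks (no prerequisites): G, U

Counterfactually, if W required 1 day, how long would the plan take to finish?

As given, the longest chain is U→T→M→F = 11+5+9+6 = 31, so the finish is 31 days.
W has 11 days of float (longest path through it is 20).
No other chain overtakes it, so the finish is 31 days.

31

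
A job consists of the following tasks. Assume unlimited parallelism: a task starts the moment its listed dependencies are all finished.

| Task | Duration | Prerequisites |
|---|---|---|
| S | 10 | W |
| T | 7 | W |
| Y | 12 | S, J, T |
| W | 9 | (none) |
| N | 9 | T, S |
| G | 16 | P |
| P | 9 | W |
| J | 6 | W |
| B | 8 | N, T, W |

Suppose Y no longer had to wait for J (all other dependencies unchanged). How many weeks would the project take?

36

Before: longest chain W→S→N→B = 9+10+9+8 = 36, finish 36.
Dropping J→Y doesn't change Y's earliest start (19); another predecessor still binds.
New critical path: W→S→N→B = 9+10+9+8 = 36 ⇒ 36 weeks.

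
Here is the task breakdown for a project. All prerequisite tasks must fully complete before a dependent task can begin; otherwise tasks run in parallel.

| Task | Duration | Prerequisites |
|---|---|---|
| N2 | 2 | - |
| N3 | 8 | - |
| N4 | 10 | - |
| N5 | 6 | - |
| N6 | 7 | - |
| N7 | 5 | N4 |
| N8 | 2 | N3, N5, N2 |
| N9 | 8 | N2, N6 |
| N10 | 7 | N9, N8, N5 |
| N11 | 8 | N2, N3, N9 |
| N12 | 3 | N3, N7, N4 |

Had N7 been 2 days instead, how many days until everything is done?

23

Critical path before the change: N6→N9→N11 = 7+8+8 = 23 giving 23 days.
N7 has 5 days of float (longest path through it is 18).
The critical path is still N6→N9→N11; finish is now 23 days.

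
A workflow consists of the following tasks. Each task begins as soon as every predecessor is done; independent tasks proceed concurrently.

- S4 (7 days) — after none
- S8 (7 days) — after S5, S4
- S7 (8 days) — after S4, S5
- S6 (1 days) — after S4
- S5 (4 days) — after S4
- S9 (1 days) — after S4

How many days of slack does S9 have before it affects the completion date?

11

Critical path: S4→S5→S7 = 7+4+8 = 19, so the finish is 19 days.
The longest chain containing S9 totals 8 days.
So S9 can slip 19 − 8 = 11 days.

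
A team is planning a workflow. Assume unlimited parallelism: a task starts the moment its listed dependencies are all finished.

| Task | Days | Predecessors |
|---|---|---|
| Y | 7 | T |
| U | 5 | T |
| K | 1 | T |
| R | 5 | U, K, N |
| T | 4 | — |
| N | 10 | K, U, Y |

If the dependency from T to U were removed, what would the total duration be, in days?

Original critical path: T→Y→N→R = 4+7+10+5 = 26 ⇒ 26 days.
Without T→U, U's earliest start moves from 4 to 0.
New critical path: T→Y→N→R = 4+7+10+5 = 26 ⇒ 26 days.

26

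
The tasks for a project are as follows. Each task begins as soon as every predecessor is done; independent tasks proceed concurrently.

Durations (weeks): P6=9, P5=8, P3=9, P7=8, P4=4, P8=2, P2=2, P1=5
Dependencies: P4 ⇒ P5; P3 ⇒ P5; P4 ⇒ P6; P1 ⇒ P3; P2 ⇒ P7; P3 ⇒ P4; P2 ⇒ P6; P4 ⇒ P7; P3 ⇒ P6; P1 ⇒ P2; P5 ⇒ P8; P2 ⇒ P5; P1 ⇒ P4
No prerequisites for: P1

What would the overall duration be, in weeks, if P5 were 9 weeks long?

29

Critical path before the change: P1→P3→P4→P5→P8 = 5+9+4+8+2 = 28 giving 28 weeks.
P5 is on the critical path; changing it to 9 makes that path 29 weeks.
The critical path is still P1→P3→P4→P5→P8; finish is now 29 weeks.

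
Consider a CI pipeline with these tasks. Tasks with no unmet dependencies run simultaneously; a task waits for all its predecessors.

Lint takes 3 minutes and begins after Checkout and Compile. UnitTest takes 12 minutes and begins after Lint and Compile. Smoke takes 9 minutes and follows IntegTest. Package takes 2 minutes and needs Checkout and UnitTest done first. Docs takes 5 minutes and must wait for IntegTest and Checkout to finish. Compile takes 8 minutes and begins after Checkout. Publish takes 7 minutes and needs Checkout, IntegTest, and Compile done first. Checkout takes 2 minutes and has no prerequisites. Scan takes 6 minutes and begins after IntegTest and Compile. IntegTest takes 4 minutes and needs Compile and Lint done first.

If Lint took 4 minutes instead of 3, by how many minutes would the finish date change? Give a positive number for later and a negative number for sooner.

1

The binding path is Checkout→Compile→Lint→UnitTest→Package = 2+8+3+12+2 = 27; finish at 27 minutes.
Since Lint is critical, the +1 change carries straight to that chain (now 28 minutes).
No other chain overtakes it, so the finish is 28 minutes.
Change in finish: 28 − 27 = +1 minutes.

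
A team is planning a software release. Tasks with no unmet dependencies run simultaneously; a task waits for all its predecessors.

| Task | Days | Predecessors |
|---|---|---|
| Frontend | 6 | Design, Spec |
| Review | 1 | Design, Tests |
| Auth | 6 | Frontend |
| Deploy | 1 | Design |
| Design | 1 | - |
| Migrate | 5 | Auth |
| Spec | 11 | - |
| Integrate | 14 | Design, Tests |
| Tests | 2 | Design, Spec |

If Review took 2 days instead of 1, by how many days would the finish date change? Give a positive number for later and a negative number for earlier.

0

Baseline: Spec→Frontend→Auth→Migrate = 11+6+6+5 = 28 → 28 days.
The longest path through Review is only 14 days, so Review has float 14.
No other chain overtakes it, so the finish is 28 days.
Change in finish: 28 − 28 = +0 days.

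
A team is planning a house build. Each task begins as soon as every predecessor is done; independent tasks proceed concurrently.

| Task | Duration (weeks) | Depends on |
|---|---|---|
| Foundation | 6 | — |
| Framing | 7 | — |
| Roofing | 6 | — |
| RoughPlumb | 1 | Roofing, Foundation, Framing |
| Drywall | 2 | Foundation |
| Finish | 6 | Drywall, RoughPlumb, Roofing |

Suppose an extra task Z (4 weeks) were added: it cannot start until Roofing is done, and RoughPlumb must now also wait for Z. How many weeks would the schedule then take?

Originally the schedule takes 14 weeks.
With Z inserted, RoughPlumb now waits for max(Roofing, Foundation, Framing, Z).
New critical path: Roofing→Z→RoughPlumb→Finish = 6+4+1+6 = 17 ⇒ 17 weeks.

17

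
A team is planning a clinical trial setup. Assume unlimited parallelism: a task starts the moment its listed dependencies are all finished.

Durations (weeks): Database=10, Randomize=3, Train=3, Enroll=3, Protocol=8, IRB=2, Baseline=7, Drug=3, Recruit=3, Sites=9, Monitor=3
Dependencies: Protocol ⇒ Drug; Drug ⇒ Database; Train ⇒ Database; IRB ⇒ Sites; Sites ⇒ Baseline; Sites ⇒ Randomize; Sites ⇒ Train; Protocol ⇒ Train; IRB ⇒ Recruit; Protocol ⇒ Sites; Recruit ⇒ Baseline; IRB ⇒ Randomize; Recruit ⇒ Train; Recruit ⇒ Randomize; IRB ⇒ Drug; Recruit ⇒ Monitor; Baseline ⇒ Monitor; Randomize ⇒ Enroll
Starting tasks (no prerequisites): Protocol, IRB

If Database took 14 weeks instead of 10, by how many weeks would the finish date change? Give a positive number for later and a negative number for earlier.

4

Actual critical path: Protocol→Sites→Train→Database = 8+9+3+10 = 30 ⇒ 30 weeks.
Since Database is critical, the +4 change carries straight to that chain (now 34 weeks).
That remains the longest chain; total 34 weeks.
Change in finish: 34 − 30 = +4 weeks.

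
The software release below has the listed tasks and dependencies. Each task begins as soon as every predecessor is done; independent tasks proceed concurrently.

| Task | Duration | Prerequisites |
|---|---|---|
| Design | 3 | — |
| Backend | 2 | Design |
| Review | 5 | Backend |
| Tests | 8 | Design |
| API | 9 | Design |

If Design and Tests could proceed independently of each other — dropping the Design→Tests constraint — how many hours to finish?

Original critical path: Design→API = 3+9 = 12 ⇒ 12 hours.
Without Design→Tests, Tests's earliest start moves from 3 to 0.
After: Design→API = 3+9 = 12 → 12 hours.

12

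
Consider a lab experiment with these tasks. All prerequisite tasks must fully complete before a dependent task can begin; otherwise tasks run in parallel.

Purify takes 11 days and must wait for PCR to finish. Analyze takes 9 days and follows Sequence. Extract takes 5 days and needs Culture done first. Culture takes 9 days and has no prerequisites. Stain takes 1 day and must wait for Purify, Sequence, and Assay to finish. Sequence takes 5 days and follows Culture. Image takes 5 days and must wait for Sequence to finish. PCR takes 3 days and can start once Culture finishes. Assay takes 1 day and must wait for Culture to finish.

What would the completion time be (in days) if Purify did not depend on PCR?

Before: longest chain Culture→PCR→Purify→Stain = 9+3+11+1 = 24, finish 24.
Without PCR→Purify, Purify's earliest start moves from 12 to 0.
New critical path: Culture→Sequence→Analyze = 9+5+9 = 23 ⇒ 23 days.

23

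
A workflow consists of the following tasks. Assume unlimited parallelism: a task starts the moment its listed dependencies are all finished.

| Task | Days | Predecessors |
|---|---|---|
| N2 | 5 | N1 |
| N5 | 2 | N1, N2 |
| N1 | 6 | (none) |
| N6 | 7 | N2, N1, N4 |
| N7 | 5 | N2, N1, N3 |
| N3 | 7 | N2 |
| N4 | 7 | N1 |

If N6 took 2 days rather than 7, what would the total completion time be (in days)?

The binding path is N1→N2→N3→N7 = 6+5+7+5 = 23; finish at 23 days.
N6 is off the critical path — its longest chain is 20 days, giving 3 of slack.
The critical path is still N1→N2→N3→N7; finish is now 23 days.

23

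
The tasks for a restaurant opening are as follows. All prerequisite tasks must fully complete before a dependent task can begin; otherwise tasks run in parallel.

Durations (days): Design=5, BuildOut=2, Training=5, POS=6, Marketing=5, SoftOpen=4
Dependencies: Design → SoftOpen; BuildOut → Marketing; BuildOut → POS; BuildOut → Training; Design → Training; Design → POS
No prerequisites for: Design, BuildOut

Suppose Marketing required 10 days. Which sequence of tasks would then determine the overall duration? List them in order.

BuildOut, Marketing

As given, the longest chain is Design→POS = 5+6 = 11, so the finish is 11 days.
The longest path through Marketing is only 7 days, so Marketing has float 4.
The binding chain switches to BuildOut→Marketing = 2+10 = 12; finish 12 days.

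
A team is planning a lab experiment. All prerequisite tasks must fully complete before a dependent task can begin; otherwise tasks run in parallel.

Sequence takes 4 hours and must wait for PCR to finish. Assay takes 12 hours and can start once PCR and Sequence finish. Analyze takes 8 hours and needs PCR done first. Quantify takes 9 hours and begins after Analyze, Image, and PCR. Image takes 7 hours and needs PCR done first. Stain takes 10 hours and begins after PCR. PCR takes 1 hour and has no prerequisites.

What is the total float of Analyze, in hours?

0

Critical path: PCR→Analyze→Quantify = 1+8+9 = 18, so the finish is 18 hours.
Analyze finishes as early as 9 and must finish by 9.
So Analyze can slip 9 − 9 = 0 hours.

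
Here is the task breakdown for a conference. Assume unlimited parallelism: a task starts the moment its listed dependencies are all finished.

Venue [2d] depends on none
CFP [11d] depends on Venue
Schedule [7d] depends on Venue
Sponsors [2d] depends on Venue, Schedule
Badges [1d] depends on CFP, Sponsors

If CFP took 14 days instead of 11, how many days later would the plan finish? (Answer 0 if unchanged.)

3

Critical path before the change: Venue→CFP→Badges = 2+11+1 = 14 giving 14 days.
CFP lies on that path, so at 14 days the path becomes 17 days.
The critical path is still Venue→CFP→Badges; finish is now 17 days.
Change in finish: 17 − 14 = +3 days.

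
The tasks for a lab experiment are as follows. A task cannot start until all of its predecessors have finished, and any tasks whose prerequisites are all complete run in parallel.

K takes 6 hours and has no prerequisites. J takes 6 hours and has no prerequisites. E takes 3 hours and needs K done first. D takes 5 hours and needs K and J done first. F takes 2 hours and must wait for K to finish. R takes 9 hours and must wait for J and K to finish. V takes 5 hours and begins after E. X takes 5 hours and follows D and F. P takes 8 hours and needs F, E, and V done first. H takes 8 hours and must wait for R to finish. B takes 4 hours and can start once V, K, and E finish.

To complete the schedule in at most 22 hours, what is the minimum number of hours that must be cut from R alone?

1

Current finish: 23 hours; target: 22.
R is on every critical path, so each hour cut from R cuts the finish by one (this holds down to a finish of 22).
Need 23 − 22 = 1 hour off R → R becomes 8 hours, finish becomes 22.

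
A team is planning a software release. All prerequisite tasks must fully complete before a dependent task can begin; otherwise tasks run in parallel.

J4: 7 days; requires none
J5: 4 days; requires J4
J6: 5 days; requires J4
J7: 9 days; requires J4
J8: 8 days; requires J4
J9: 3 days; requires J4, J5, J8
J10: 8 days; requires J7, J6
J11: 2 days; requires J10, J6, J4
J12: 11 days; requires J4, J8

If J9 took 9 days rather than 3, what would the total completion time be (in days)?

Critical path before the change: J4→J7→J10→J11 = 7+9+8+2 = 26 giving 26 days.
J9 is off the critical path — its longest chain is 18 days, giving 8 of slack.
No other chain overtakes it, so the finish is 26 days.

26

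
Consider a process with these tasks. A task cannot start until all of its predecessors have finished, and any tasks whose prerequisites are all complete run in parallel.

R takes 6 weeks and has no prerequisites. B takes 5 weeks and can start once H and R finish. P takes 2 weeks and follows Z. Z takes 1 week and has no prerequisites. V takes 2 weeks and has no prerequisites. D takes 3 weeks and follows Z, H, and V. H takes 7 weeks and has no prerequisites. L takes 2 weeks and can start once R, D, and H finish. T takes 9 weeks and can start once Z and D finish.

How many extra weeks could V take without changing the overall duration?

Critical path: H→D→T = 7+3+9 = 19, so the finish is 19 weeks.
Longest path through V: 14 weeks (earliest finish 2, latest finish 7).
Float = 19 − 14 = 5.

5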